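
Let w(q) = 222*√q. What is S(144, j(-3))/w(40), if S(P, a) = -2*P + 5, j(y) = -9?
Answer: -283*√10/4440 ≈ -0.20156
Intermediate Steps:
S(P, a) = 5 - 2*P
S(144, j(-3))/w(40) = (5 - 2*144)/((222*√40)) = (5 - 288)/((222*(2*√10))) = -283*√10/4440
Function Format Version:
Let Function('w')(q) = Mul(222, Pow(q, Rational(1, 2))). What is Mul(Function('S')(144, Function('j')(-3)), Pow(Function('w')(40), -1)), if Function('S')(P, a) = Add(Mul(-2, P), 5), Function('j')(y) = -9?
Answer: Mul(Rational(-283, 4440), Pow(10, Rational(1, 2))) ≈ -0.20156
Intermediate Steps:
Function('S')(P, a) = Add(5, Mul(-2, P))
Mul(Function('S')(144, Function('j')(-3)), Pow(Function('w')(40), -1)) = Mul(Add(5, Mul(-2, 144)), Pow(Mul(222, Pow(40, Rational(1, 2))), -1)) = Mul(Add(5, -288), Pow(Mul(222, Mul(2, Pow(10, Rational(1, 2)))), -1)) = Mul(-283, Pow(Mul(444, Pow(10, Rational(1, 2))), -1)) = Mul(-283, Mul(Rational(1, 4440), Pow(10, Rational(1, 2)))) = Mul(Rational(-283, 4440), Pow(10, Rational(1, 2)))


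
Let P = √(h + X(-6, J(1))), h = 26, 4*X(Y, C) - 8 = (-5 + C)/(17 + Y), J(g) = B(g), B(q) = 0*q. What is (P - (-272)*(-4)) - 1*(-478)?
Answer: -610 + √13497/22 ≈ -604.72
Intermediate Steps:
B(q) = 0
J(g) = 0
X(Y, C) = 2 + (-5 + C)/(4*(17 + Y)) (X(Y, C) = 2 + ((-5 + C)/(17 + Y))/4 = 2 + (-5 + C)/(4*(17 + Y)))
P = √13497/22 (P = √(26 + (131 + 0 + 8*(-6))/(4*(17 - 6))) = √(26 + (¼)*(131 + 0 - 48)/11) = √(26 + (¼)*(1/11)*83) = √(26 + 83/44) = √(1227/44) = √13497/22 ≈ 5.2808)
(P - (-272)*(-4)) - 1*(-478) = (√13497/22 - (-272)*(-4)) - 1*(-478) = (√13497/22 - 1*1088) + 478 = (√13497/22 - 1088) + 478 = (-1088 + √13497/22) + 478 = -610 + √13497/22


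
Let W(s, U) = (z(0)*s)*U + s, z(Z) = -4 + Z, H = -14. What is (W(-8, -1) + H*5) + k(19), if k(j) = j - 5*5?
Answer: -116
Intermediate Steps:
W(s, U) = s - 4*U*s (W(s, U) = ((-4 + 0)*s)*U + s = (-4*s)*U + s = -4*U*s + s = s - 4*U*s)
k(j) = -25 + j (k(j) = j - 25 = -25 + j)
(W(-8, -1) + H*5) + k(19) = (-8*(1 - 4*(-1)) - 14*5) + (-25 + 19) = (-8*(1 + 4) - 70) - 6 = (-8*5 - 70) - 6 = (-40 - 70) - 6 = -110 - 6 = -116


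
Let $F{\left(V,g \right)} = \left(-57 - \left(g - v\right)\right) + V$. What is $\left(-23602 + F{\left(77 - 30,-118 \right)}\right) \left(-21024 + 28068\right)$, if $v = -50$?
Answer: $-165843936$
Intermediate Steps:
$F{\left(V,g \right)} = -107 + V - g$ ($F{\left(V,g \right)} = \left(-57 - \left(50 + g\right)\right) + V = \left(-107 - g\right) + V = -107 + V - g$)
$\left(-23602 + F{\left(77 - 30,-118 \right)}\right) \left(-21024 + 28068\right) = \left(-23602 - -58\right) \left(-21024 + 28068\right) = \left(-23602 + \left(-107 + \left(77 - 30\right) + 118\right)\right) 7044 = \left(-23602 + \left(-107 + 47 + 118\right)\right) 7044 = \left(-23602 + 58\right) 7044 = \left(-23544\right) 7044 = -165843936$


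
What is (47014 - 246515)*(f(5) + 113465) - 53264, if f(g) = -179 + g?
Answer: -22601721055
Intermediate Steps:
(47014 - 246515)*(f(5) + 113465) - 53264 = (47014 - 246515)*((-179 + 5) + 113465) - 53264 = -199501*(-174 + 113465) - 53264 = -199501*113291 - 53264 = -22601667791 - 53264 = -22601721055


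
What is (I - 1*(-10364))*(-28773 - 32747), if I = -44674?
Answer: 2110751200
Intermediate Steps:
(I - 1*(-10364))*(-28773 - 32747) = (-44674 - 1*(-10364))*(-28773 - 32747) = (-44674 + 10364)*(-61520) = -34310*(-61520) = 2110751200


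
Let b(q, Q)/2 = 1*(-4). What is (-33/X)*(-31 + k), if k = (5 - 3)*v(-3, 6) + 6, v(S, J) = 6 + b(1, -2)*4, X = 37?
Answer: 2541/37 ≈ 68.676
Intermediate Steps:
b(q, Q) = -8 (b(q, Q) = 2*(1*(-4)) = 2*(-4) = -8)
v(S, J) = -26 (v(S, J) = 6 - 8*4 = 6 - 32 = -26)
k = -46 (k = (5 - 3)*(-26) + 6 = 2*(-26) + 6 = -52 + 6 = -46)
(-33/X)*(-31 + k) = (-33/37)*(-31 - 46) = -33*1/37*(-77) = -33/37*(-77) = 2541/37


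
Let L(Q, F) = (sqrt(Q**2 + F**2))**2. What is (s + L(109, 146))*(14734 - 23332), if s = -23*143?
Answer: -257148984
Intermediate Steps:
s = -3289
L(Q, F) = F**2 + Q**2 (L(Q, F) = (sqrt(F**2 + Q**2))**2 = F**2 + Q**2)
(s + L(109, 146))*(14734 - 23332) = (-3289 + (146**2 + 109**2))*(14734 - 23332) = (-3289 + (21316 + 11881))*(-8598) = (-3289 + 33197)*(-8598) = 29908*(-8598) = -257148984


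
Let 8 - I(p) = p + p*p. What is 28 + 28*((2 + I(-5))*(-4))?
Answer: 1148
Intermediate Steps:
I(p) = 8 - p - p**2 (I(p) = 8 - (p + p*p) = 8 - (p + p**2) = 8 + (-p - p**2) = 8 - p - p**2)
28 + 28*((2 + I(-5))*(-4)) = 28 + 28*((2 + (8 - 1*(-5) - 1*(-5)**2))*(-4)) = 28 + 28*((2 + (8 + 5 - 1*25))*(-4)) = 28 + 28*((2 + (8 + 5 - 25))*(-4)) = 28 + 28*((2 - 12)*(-4)) = 28 + 28*(-10*(-4)) = 28 + 28*40 = 28 + 1120 = 1148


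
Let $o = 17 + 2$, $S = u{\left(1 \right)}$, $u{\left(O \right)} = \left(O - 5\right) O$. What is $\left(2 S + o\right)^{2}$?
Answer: $121$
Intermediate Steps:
$u{\left(O \right)} = O \left(-5 + O\right)$ ($u{\left(O \right)} = \left(-5 + O\right) O = O \left(-5 + O\right)$)
$S = -4$ ($S = 1 \left(-5 + 1\right) = 1 \left(-4\right) = -4$)
$o = 19$
$\left(2 S + o\right)^{2} = \left(2 \left(-4\right) + 19\right)^{2} = \left(-8 + 19\right)^{2} = 11^{2} = 121$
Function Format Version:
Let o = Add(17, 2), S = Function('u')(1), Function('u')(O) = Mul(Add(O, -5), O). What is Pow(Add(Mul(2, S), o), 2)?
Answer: 121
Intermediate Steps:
Function('u')(O) = Mul(O, Add(-5, O)) (Function('u')(O) = Mul(Add(-5, O), O) = Mul(O, Add(-5, O)))
S = -4 (S = Mul(1, Add(-5, 1)) = Mul(1, -4) = -4)
o = 19
Pow(Add(Mul(2, S), o), 2) = Pow(Add(Mul(2, -4), 19), 2) = Pow(Add(-8, 19), 2) = Pow(11, 2) = 121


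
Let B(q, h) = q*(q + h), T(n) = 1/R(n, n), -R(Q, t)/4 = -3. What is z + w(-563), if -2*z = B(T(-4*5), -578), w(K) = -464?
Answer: -126697/288 ≈ -439.92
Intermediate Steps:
R(Q, t) = 12 (R(Q, t) = -4*(-3) = 12)
T(n) = 1/12
B(q, h) = q*(h + q)
z = 6935/288 (z = -(-578 + 1/12)/24 = -(-6935)/(24*12) = -½*(-6935/144) = 6935/288 ≈ 24.080)
z + w(-563) = 6935/288 - 464 = -126697/288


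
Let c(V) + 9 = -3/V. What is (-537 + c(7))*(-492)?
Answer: 1881900/7 ≈ 2.6884e+5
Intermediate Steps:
c(V) = -9 - 3/V
(-537 + c(7))*(-492) = (-537 + (-9 - 3/7))*(-492) = (-537 - 66/7)*(-492) = -3825/7*(-492) = 1881900/7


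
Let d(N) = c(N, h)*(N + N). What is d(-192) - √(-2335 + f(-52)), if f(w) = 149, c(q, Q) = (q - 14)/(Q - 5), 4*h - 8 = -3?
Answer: -105472/5 - I*√2186 ≈ -21094.0 - 46.755*I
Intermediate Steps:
h = 5/4 (h = 2 + (¼)*(-3) = 2 - ¾ = 5/4 ≈ 1.2500)
c(q, Q) = (-14 + q)/(-5 + Q)
d(N) = 2*N*(56/15 - 4*N/15) (d(N) = ((-14 + N)/(-5 + 5/4))*(N + N) = ((-14 + N)/(-15/4))*(2*N) = (-4*(-14 + N)/15)*(2*N) = (56/15 - 4*N/15)*(2*N) = 2*N*(56/15 - 4*N/15))
d(-192) - √(-2335 + f(-52)) = (8/15)*(-192)*(14 - 1*(-192)) - √(-2335 + 149) = (8/15)*(-192)*(14 + 192) - √(-2186) = (8/15)*(-192)*206 - I*√2186 = -105472/5 - I*√2186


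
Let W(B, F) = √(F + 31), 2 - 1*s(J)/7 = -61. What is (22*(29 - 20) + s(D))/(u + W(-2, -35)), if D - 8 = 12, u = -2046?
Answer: -653697/2093060 - 639*I/2093060 ≈ -0.31232 - 0.00030529*I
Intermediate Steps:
D = 20 (D = 8 + 12 = 20)
s(J) = 441 (s(J) = 14 - 7*(-61) = 14 + 427 = 441)
W(B, F) = √(31 + F)
(22*(29 - 20) + s(D))/(u + W(-2, -35)) = (22*(29 - 20) + 441)/(-2046 + √(31 - 35)) = (22*9 + 441)/(-2046 + √(-4)) = (198 + 441)/(-2046 + 2*I) = 639*((-2046 - 2*I)/4186120) = 639*(-2046 - 2*I)/4186120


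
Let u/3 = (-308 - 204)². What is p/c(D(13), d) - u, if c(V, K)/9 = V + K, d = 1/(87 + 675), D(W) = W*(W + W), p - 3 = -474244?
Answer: -607773657086/772671 ≈ -7.8659e+5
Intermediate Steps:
p = -474241 (p = 3 - 474244 = -474241)
D(W) = 2*W² (D(W) = W*(2*W) = 2*W²)
d = 1/762 ≈ 0.0013123
c(V, K) = 9*K + 9*V (c(V, K) = 9*(V + K) = 9*(K + V) = 9*K + 9*V)
u = 786432 (u = 3*(-308 - 204)² = 3*(-512)² = 3*262144 = 786432)
p/c(D(13), d) - u = -474241/(9*(1/762) + 9*(2*13²)) - 1*786432 = -474241/(3/254 + 9*(2*169)) - 786432 = -474241/(3/254 + 9*338) - 786432 = -474241/(3/254 + 3042) - 786432 = -474241/772671/254 - 786432 = -474241*254/772671 - 786432 = -120457214/772671 - 786432 = -607773657086/772671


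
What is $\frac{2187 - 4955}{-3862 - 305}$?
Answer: $\frac{2768}{4167} \approx 0.66427$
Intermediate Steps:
$\frac{2187 - 4955}{-3862 - 305} = - \frac{2768}{-4167} = \left(-2768\right) \left(- \frac{1}{4167}\right) = \frac{2768}{4167}$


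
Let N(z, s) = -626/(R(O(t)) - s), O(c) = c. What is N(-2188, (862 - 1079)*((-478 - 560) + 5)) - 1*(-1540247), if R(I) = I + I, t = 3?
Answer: 345254066911/224155 ≈ 1.5402e+6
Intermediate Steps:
R(I) = 2*I
N(z, s) = -626/(6 - s) (N(z, s) = -626/(2*3 - s) = -626/(6 - s))
N(-2188, (862 - 1079)*((-478 - 560) + 5)) - 1*(-1540247) = 626/(-6 + (862 - 1079)*((-478 - 560) + 5)) - 1*(-1540247) = 626/(-6 - 217*(-1038 + 5)) + 1540247 = 626/(-6 - 217*(-1033)) + 1540247 = 626/(-6 + 224161) + 1540247 = 626/224155 + 1540247 = 345254066911/224155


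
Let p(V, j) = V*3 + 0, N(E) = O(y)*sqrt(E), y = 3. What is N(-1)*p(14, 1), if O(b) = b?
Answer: 126*I ≈ 126.0*I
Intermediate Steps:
N(E) = 3*sqrt(E)
p(V, j) = 3*V (p(V, j) = 3*V + 0 = 3*V)
N(-1)*p(14, 1) = (3*sqrt(-1))*(3*14) = (3*I)*42 = 126*I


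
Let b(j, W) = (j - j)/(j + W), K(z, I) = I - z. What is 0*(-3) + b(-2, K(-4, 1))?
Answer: 0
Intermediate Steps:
b(j, W) = 0 (b(j, W) = 0/(W + j) = 0)
0*(-3) + b(-2, K(-4, 1)) = 0*(-3) + 0 = 0 + 0 = 0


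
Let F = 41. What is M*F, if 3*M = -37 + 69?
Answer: 1312/3 ≈ 437.33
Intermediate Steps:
M = 32/3 (M = (-37 + 69)/3 = (⅓)*32 = 32/3 ≈ 10.667)
M*F = (32/3)*41 = 1312/3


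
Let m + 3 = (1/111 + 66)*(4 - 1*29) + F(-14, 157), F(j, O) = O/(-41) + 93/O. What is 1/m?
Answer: -714507/1183553792 ≈ -0.00060370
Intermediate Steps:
F(j, O) = 93/O - O/41 (F(j, O) = O*(-1/41) + 93/O = -O/41 + 93/O = 93/O - O/41)
m = -1183553792/714507 (m = -3 + ((1/111 + 66)*(4 - 1*29) + (93/157 - 1/41*157)) = -3 + ((1/111 + 66)*(4 - 29) + (93*(1/157) - 157/41)) = -3 + ((7327/111)*(-25) + (93/157 - 157/41)) = -3 + (-183175/111 - 20836/6437) = -3 - 1181410271/714507 = -1183553792/714507 ≈ -1656.5)
1/m = 1/(-1183553792/714507) = -714507/1183553792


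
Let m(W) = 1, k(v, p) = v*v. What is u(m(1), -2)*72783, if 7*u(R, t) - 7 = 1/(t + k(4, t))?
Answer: 7205517/98 ≈ 73526.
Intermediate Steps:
k(v, p) = v²
u(R, t) = 1 + 1/(7*(16 + t)) (u(R, t) = 1 + 1/(7*(t + 4²)) = 1 + 1/(7*(t + 16)) = 1 + 1/(7*(16 + t)))
u(m(1), -2)*72783 = ((113/7 - 2)/(16 - 2))*72783 = ((99/7)/14)*72783 = ((1/14)*(99/7))*72783 = (99/98)*72783 = 7205517/98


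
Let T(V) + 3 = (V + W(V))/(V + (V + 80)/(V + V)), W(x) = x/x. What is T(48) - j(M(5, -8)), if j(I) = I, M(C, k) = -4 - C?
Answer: 1035/148 ≈ 6.9932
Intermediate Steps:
W(x) = 1
T(V) = -3 + (1 + V)/(V + (80 + V)/(2*V)) (T(V) = -3 + (V + 1)/(V + (V + 80)/(V + V)) = -3 + (1 + V)/(V + (80 + V)/((2*V))) = -3 + (1 + V)/(V + (80 + V)*(1/(2*V))) = -3 + (1 + V)/(V + (80 + V)/(2*V)))
T(48) - j(M(5, -8)) = (-240 - 1*48 - 4*48**2)/(80 + 48 + 2*48**2) - (-4 - 1*5) = (-240 - 48 - 4*2304)/(80 + 48 + 2*2304) - (-4 - 5) = (-240 - 48 - 9216)/(80 + 48 + 4608) - 1*(-9) = -9504/4736 + 9 = (1/4736)*(-9504) + 9 = -297/148 + 9 = 1035/148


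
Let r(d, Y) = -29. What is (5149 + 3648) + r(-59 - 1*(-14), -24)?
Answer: 8768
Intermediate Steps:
(5149 + 3648) + r(-59 - 1*(-14), -24) = (5149 + 3648) - 29 = 8797 - 29 = 8768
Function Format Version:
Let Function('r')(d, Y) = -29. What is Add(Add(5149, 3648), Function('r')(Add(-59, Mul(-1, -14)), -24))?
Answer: 8768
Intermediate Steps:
Add(Add(5149, 3648), Function('r')(Add(-59, Mul(-1, -14)), -24)) = Add(Add(5149, 3648), -29) = Add(8797, -29) = 8768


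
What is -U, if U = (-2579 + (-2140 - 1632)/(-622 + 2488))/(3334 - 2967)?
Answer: 2408093/342411 ≈ 7.0328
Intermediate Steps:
U = -2408093/342411 (U = (-2579 - 3772/1866)/367 = (-2579 - 3772*1/1866)*(1/367) = (-2579 - 1886/933)*(1/367) = -2408093/933*1/367 = -2408093/342411 ≈ -7.0328)
-U = -1*(-2408093/342411) = 2408093/342411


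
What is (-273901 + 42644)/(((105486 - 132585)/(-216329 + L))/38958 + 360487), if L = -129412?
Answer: -346098657770294/539503958125965 ≈ -0.64151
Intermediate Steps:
(-273901 + 42644)/(((105486 - 132585)/(-216329 + L))/38958 + 360487) = (-273901 + 42644)/(((105486 - 132585)/(-216329 - 129412))/38958 + 360487) = -231257/(-27099/(-345741)*(1/38958) + 360487) = -231257/(-27099*(-1/345741)*(1/38958) + 360487) = -231257/((9033/115247)*(1/38958) + 360487) = -231257/(3011/1496597542 + 360487) = -231257/539503958125965/1496597542 = -231257*1496597542/539503958125965 = -346098657770294/539503958125965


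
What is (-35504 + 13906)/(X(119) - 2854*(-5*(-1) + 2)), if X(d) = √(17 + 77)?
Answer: 215742422/199560195 + 10799*√94/199560195 ≈ 1.0816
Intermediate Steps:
X(d) = √94
(-35504 + 13906)/(X(119) - 2854*(-5*(-1) + 2)) = (-35504 + 13906)/(√94 - 2854*(-5*(-1) + 2)) = -21598/(√94 - 2854*(5 + 2)) = -21598/(√94 - 2854*7) = -21598/(√94 - 19978) = -21598/(-19978 + √94)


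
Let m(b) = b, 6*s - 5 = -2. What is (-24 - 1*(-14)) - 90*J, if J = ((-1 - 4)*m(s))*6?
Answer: 1340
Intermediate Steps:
s = ½ (s = ⅚ + (⅙)*(-2) = ⅚ - ⅓ = ½ ≈ 0.50000)
J = -15 (J = ((-1 - 4)*(½))*6 = -5*½*6 = -5/2*6 = -15)
(-24 - 1*(-14)) - 90*J = (-24 - 1*(-14)) - 90*(-15) = (-24 + 14) + 1350 = -10 + 1350 = 1340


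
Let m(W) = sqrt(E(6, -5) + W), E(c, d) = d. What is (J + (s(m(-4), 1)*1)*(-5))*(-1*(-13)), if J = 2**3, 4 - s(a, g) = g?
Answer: -91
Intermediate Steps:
m(W) = sqrt(-5 + W)
s(a, g) = 4 - g
J = 8
(J + (s(m(-4), 1)*1)*(-5))*(-1*(-13)) = (8 + ((4 - 1*1)*1)*(-5))*(-1*(-13)) = (8 + ((4 - 1)*1)*(-5))*13 = (8 + (3*1)*(-5))*13 = (8 + 3*(-5))*13 = (8 - 15)*13 = -7*13 = -91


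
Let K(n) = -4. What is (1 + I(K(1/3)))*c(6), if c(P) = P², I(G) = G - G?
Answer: 36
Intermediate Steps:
I(G) = 0
(1 + I(K(1/3)))*c(6) = (1 + 0)*6² = 1*36 = 36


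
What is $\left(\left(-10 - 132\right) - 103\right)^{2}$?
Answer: $60025$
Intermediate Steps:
$\left(\left(-10 - 132\right) - 103\right)^{2} = \left(-142 - 103\right)^{2} = \left(-245\right)^{2} = 60025$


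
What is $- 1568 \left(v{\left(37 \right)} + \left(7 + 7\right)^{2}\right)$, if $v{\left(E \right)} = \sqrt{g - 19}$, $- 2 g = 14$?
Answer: $-307328 - 1568 i \sqrt{26} \approx -3.0733 \cdot 10^{5} - 7995.3 i$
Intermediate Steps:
$g = -7$ ($g = \left(- \frac{1}{2}\right) 14 = -7$)
$v{\left(E \right)} = i \sqrt{26}$ ($v{\left(E \right)} = \sqrt{-7 - 19} = \sqrt{-26} = i \sqrt{26}$)
$- 1568 \left(v{\left(37 \right)} + \left(7 + 7\right)^{2}\right) = - 1568 \left(i \sqrt{26} + \left(7 + 7\right)^{2}\right) = - 1568 \left(i \sqrt{26} + 14^{2}\right) = - 1568 \left(i \sqrt{26} + 196\right) = - 1568 \left(196 + i \sqrt{26}\right) = -307328 - 1568 i \sqrt{26}$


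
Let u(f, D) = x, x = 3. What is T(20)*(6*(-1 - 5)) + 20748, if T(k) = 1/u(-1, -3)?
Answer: 20736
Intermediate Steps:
u(f, D) = 3
T(k) = ⅓ (T(k) = 1/3 = ⅓)
T(20)*(6*(-1 - 5)) + 20748 = (6*(-1 - 5))/3 + 20748 = (6*(-6))/3 + 20748 = (⅓)*(-36) + 20748 = -12 + 20748 = 20736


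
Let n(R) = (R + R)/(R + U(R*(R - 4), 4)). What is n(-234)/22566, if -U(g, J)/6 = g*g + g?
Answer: 1/897332533215 ≈ 1.1144e-12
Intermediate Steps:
U(g, J) = -6*g - 6*g² (U(g, J) = -6*(g*g + g) = -6*(g² + g) = -6*(g + g²) = -6*g - 6*g²)
n(R) = 2*R/(R - 6*R*(1 + R*(-4 + R))*(-4 + R)) (n(R) = (R + R)/(R - 6*R*(R - 4)*(1 + R*(R - 4))) = (2*R)/(R - 6*R*(-4 + R)*(1 + R*(-4 + R))) = (2*R)/(R - 6*R*(1 + R*(-4 + R))*(-4 + R)) = 2*R/(R - 6*R*(1 + R*(-4 + R))*(-4 + R)))
n(-234)/22566 = -2/(-1 + 6*(1 - 234*(-4 - 234))*(-4 - 234))/22566 = -2/(-1 + 6*(1 - 234*(-238))*(-238))*(1/22566) = -2/(-1 + 6*(1 + 55692)*(-238))*(1/22566) = -2/(-1 + 6*55693*(-238))*(1/22566) = -2/(-1 - 79529604)*(1/22566) = -2/(-79529605)*(1/22566) = -2*(-1/79529605)*(1/22566) = (2/79529605)*(1/22566) = 1/897332533215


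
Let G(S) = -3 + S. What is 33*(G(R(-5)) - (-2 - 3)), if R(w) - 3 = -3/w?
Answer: 924/5 ≈ 184.80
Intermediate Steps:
R(w) = 3 - 3/w
33*(G(R(-5)) - (-2 - 3)) = 33*((-3 + (3 - 3/(-5))) - (-2 - 3)) = 33*((-3 + (3 - 3*(-⅕))) - 1*(-5)) = 33*((-3 + (3 + ⅗)) + 5) = 33*((-3 + 18/5) + 5) = 33*(⅗ + 5) = 33*(28/5) = 924/5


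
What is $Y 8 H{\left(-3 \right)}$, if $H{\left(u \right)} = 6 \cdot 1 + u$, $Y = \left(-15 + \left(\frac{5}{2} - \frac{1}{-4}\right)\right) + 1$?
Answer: $-270$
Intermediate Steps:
$Y = - \frac{45}{4}$ ($Y = \left(-15 + \left(5 \cdot \frac{1}{2} - - \frac{1}{4}\right)\right) + 1 = \left(-15 + \left(\frac{5}{2} + \frac{1}{4}\right)\right) + 1 = \left(-15 + \frac{11}{4}\right) + 1 = - \frac{49}{4} + 1 = - \frac{45}{4} \approx -11.25$)
$H{\left(u \right)} = 6 + u$
$Y 8 H{\left(-3 \right)} = \left(- \frac{45}{4}\right) 8 \left(6 - 3\right) = \left(-90\right) 3 = -270$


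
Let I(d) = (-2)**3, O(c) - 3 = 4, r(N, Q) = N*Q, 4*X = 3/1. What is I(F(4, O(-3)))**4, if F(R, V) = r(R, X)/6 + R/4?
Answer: 4096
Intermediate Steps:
X = 3/4 (X = (3/1)/4 = (3*1)/4 = (1/4)*3 = 3/4 ≈ 0.75000)
O(c) = 7 (O(c) = 3 + 4 = 7)
F(R, V) = 3*R/8 (F(R, V) = (R*(3/4))/6 + R/4 = (3*R/4)*(1/6) + R*(1/4) = R/8 + R/4 = 3*R/8)
I(d) = -8
I(F(4, O(-3)))**4 = (-8)**4 = 4096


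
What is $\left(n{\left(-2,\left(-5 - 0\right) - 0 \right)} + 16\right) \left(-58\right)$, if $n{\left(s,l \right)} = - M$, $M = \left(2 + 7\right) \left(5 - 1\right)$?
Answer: $1160$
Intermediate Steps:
$M = 36$ ($M = 9 \cdot 4 = 36$)
$n{\left(s,l \right)} = -36$ ($n{\left(s,l \right)} = \left(-1\right) 36 = -36$)
$\left(n{\left(-2,\left(-5 - 0\right) - 0 \right)} + 16\right) \left(-58\right) = \left(-36 + 16\right) \left(-58\right) = \left(-20\right) \left(-58\right) = 1160$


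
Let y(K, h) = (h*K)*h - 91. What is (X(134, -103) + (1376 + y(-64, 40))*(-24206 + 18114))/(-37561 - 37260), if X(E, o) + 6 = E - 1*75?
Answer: -615992633/74821 ≈ -8232.9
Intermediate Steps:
y(K, h) = -91 + K*h² (y(K, h) = (K*h)*h - 91 = K*h² - 91 = -91 + K*h²)
X(E, o) = -81 + E (X(E, o) = -6 + (E - 1*75) = -6 + (E - 75) = -6 + (-75 + E) = -81 + E)
(X(134, -103) + (1376 + y(-64, 40))*(-24206 + 18114))/(-37561 - 37260) = ((-81 + 134) + (1376 + (-91 - 64*40²))*(-24206 + 18114))/(-37561 - 37260) = (53 + (1376 + (-91 - 64*1600))*(-6092))/(-74821) = (53 + (1376 + (-91 - 102400))*(-6092))*(-1/74821) = (53 + (1376 - 102491)*(-6092))*(-1/74821) = (53 - 101115*(-6092))*(-1/74821) = (53 + 615992580)*(-1/74821) = 615992633*(-1/74821) = -615992633/74821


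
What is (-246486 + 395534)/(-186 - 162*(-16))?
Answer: 74524/1203 ≈ 61.948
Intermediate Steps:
(-246486 + 395534)/(-186 - 162*(-16)) = 149048/(-186 + 2592) = 149048/2406 = 149048*(1/2406) = 74524/1203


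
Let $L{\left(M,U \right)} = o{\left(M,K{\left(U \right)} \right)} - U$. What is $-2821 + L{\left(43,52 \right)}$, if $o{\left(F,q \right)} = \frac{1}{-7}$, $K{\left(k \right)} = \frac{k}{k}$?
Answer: $- \frac{20112}{7} \approx -2873.1$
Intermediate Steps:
$K{\left(k \right)} = 1$
$o{\left(F,q \right)} = - \frac{1}{7}$
$L{\left(M,U \right)} = - \frac{1}{7} - U$
$-2821 + L{\left(43,52 \right)} = -2821 - \frac{365}{7} = - \frac{20112}{7}$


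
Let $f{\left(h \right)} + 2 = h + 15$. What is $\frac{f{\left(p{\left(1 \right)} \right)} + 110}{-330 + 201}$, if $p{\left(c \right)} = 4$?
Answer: $- \frac{127}{129} \approx -0.9845$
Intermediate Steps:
$f{\left(h \right)} = 13 + h$ ($f{\left(h \right)} = -2 + \left(h + 15\right) = -2 + \left(15 + h\right) = 13 + h$)
$\frac{f{\left(p{\left(1 \right)} \right)} + 110}{-330 + 201} = \frac{\left(13 + 4\right) + 110}{-330 + 201} = \frac{17 + 110}{-129} = 127 \left(- \frac{1}{129}\right) = - \frac{127}{129}$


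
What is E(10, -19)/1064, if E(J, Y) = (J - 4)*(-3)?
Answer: -9/532 ≈ -0.016917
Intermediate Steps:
E(J, Y) = 12 - 3*J (E(J, Y) = (-4 + J)*(-3) = 12 - 3*J)
E(10, -19)/1064 = (12 - 3*10)/1064 = (12 - 30)/1064 = (1/1064)*(-18) = -9/532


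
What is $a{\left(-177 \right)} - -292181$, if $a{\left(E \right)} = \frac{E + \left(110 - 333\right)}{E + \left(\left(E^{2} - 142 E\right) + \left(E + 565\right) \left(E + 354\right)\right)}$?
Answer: $\frac{18255760861}{62481} \approx 2.9218 \cdot 10^{5}$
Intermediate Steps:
$a{\left(E \right)} = \frac{-223 + E}{E^{2} - 141 E + \left(354 + E\right) \left(565 + E\right)}$ ($a{\left(E \right)} = \frac{E - 223}{E + \left(\left(E^{2} - 142 E\right) + \left(565 + E\right) \left(354 + E\right)\right)} = \frac{-223 + E}{E + \left(\left(E^{2} - 142 E\right) + \left(354 + E\right) \left(565 + E\right)\right)} = \frac{-223 + E}{E + \left(E^{2} - 142 E + \left(354 + E\right) \left(565 + E\right)\right)} = \frac{-223 + E}{E^{2} - 141 E + \left(354 + E\right) \left(565 + E\right)}$)
$a{\left(-177 \right)} - -292181 = \frac{-223 - 177}{2 \left(100005 + \left(-177\right)^{2} + 389 \left(-177\right)\right)} - -292181 = \frac{1}{2} \frac{1}{100005 + 31329 - 68853} \left(-400\right) + 292181 = \frac{1}{2} \cdot \frac{1}{62481} \left(-400\right) + 292181 = - \frac{200}{62481} + 292181 = \frac{18255760861}{62481}$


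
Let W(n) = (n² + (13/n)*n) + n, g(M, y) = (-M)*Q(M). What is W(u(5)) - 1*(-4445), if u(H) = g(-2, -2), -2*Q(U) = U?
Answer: 4464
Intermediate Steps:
Q(U) = -U/2
g(M, y) = M²/2 (g(M, y) = (-M)*(-M/2) = M²/2)
u(H) = 2 (u(H) = (½)*(-2)² = (½)*4 = 2)
W(n) = 13 + n + n² (W(n) = (n² + 13) + n = (13 + n²) + n = 13 + n + n²)
W(u(5)) - 1*(-4445) = (13 + 2 + 2²) - 1*(-4445) = (13 + 2 + 4) + 4445 = 19 + 4445 = 4464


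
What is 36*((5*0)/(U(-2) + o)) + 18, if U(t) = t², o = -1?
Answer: 18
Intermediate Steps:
36*((5*0)/(U(-2) + o)) + 18 = 36*((5*0)/((-2)² - 1)) + 18 = 36*(0/(4 - 1)) + 18 = 36*(0/3) + 18 = 36*(0*(⅓)) + 18 = 36*0 + 18 = 0 + 18 = 18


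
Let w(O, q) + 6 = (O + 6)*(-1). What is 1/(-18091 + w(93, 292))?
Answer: -1/18196 ≈ -5.4957e-5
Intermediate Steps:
w(O, q) = -12 - O (w(O, q) = -6 + (O + 6)*(-1) = -6 + (6 + O)*(-1) = -6 + (-6 - O) = -12 - O)
1/(-18091 + w(93, 292)) = 1/(-18091 + (-12 - 1*93)) = 1/(-18091 + (-12 - 93)) = 1/(-18091 - 105) = 1/(-18196) = -1/18196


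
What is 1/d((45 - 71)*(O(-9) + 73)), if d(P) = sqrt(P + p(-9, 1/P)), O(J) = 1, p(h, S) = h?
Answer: -I*sqrt(1933)/1933 ≈ -0.022745*I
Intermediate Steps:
d(P) = sqrt(-9 + P) (d(P) = sqrt(P - 9) = sqrt(-9 + P))
1/d((45 - 71)*(O(-9) + 73)) = 1/(sqrt(-9 + (45 - 71)*(1 + 73))) = 1/(sqrt(-9 - 26*74)) = 1/(sqrt(-9 - 1924)) = 1/(sqrt(-1933)) = 1/(I*sqrt(1933)) = -I*sqrt(1933)/1933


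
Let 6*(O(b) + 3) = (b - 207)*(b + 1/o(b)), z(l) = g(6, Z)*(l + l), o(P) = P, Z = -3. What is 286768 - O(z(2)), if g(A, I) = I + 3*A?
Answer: 34588969/120 ≈ 2.8824e+5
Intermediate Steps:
z(l) = 30*l (z(l) = (-3 + 3*6)*(l + l) = (-3 + 18)*(2*l) = 15*(2*l) = 30*l)
O(b) = -3 + (-207 + b)*(b + 1/b)/6 (O(b) = -3 + ((b - 207)*(b + 1/b))/6 = -3 + ((-207 + b)*(b + 1/b))/6 = -3 + (-207 + b)*(b + 1/b)/6)
286768 - O(z(2)) = 286768 - (-207 + 30*2 - 30*2*(18 - (30*2)**2 + 207*(30*2)))/(6*(30*2)) = 286768 - (-207 + 60 - 1*60*(18 - 1*60**2 + 207*60))/(6*60) = 286768 - (-207 + 60 - 1*60*(18 - 1*3600 + 12420))/(6*60) = 286768 - (-207 + 60 - 1*60*(18 - 3600 + 12420))/(6*60) = 286768 - (-207 + 60 - 1*60*8838)/(6*60) = 286768 - (-207 + 60 - 530280)/(6*60) = 286768 - (-530427)/(6*60) = 286768 - 1*(-176809/120) = 286768 + 176809/120 = 34588969/120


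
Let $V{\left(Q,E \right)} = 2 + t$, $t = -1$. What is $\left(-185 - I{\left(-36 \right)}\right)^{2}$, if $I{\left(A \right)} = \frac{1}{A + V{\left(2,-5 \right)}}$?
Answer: $\frac{41912676}{1225} \approx 34214.0$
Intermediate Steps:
$V{\left(Q,E \right)} = 1$ ($V{\left(Q,E \right)} = 2 - 1 = 1$)
$I{\left(A \right)} = \frac{1}{1 + A}$ ($I{\left(A \right)} = \frac{1}{A + 1} = \frac{1}{1 + A}$)
$\left(-185 - I{\left(-36 \right)}\right)^{2} = \left(-185 - \frac{1}{1 - 36}\right)^{2} = \left(-185 - \frac{1}{-35}\right)^{2} = \left(-185 - - \frac{1}{35}\right)^{2} = \left(-185 + \frac{1}{35}\right)^{2} = \left(- \frac{6474}{35}\right)^{2} = \frac{41912676}{1225}$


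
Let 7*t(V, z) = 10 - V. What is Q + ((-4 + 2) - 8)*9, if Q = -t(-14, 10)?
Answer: -654/7 ≈ -93.429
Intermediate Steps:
t(V, z) = 10/7 - V/7 (t(V, z) = (10 - V)/7 = 10/7 - V/7)
Q = -24/7 (Q = -(10/7 - ⅐*(-14)) = -(10/7 + 2) = -1*24/7 = -24/7 ≈ -3.4286)
Q + ((-4 + 2) - 8)*9 = -24/7 + ((-4 + 2) - 8)*9 = -24/7 + (-2 - 8)*9 = -24/7 - 10*9 = -24/7 - 90 = -654/7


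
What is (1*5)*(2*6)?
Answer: 60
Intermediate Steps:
(1*5)*(2*6) = 5*12 = 60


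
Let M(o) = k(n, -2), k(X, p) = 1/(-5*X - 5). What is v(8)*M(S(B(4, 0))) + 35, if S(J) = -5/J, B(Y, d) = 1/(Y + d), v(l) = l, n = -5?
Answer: 177/5 ≈ 35.400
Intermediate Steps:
k(X, p) = 1/(-5 - 5*X)
M(o) = 1/20 (M(o) = -1/(5 + 5*(-5)) = -1/(5 - 25) = -1/(-20) = -1*(-1/20) = 1/20)
v(8)*M(S(B(4, 0))) + 35 = 8*(1/20) + 35 = ⅖ + 35 = 177/5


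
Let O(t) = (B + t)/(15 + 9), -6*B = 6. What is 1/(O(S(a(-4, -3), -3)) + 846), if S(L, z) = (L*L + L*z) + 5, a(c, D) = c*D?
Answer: 3/2552 ≈ 0.0011755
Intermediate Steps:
B = -1 (B = -1/6*6 = -1)
a(c, D) = D*c
S(L, z) = 5 + L**2 + L*z (S(L, z) = (L**2 + L*z) + 5 = 5 + L**2 + L*z)
O(t) = -1/24 + t/24 (O(t) = (-1 + t)/(15 + 9) = (-1 + t)/24 = (-1 + t)*(1/24) = -1/24 + t/24)
1/(O(S(a(-4, -3), -3)) + 846) = 1/((-1/24 + (5 + (-3*(-4))**2 - 3*(-4)*(-3))/24) + 846) = 1/((-1/24 + (5 + 12**2 + 12*(-3))/24) + 846) = 1/((-1/24 + (5 + 144 - 36)/24) + 846) = 1/((-1/24 + (1/24)*113) + 846) = 1/((-1/24 + 113/24) + 846) = 1/(14/3 + 846) = 1/(2552/3) = 3/2552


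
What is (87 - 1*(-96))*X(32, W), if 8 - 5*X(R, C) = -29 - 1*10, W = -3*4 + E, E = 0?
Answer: 8601/5 ≈ 1720.2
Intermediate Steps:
W = -12 (W = -3*4 + 0 = -12 + 0 = -12)
X(R, C) = 47/5 (X(R, C) = 8/5 - (-29 - 1*10)/5 = 8/5 - (-29 - 10)/5 = 8/5 - ⅕*(-39) = 8/5 + 39/5 = 47/5)
(87 - 1*(-96))*X(32, W) = (87 - 1*(-96))*(47/5) = (87 + 96)*(47/5) = 183*(47/5) = 8601/5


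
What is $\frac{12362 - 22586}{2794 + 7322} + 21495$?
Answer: $\frac{6039811}{281} \approx 21494.0$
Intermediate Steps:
$\frac{12362 - 22586}{2794 + 7322} + 21495 = - \frac{10224}{10116} + 21495 = \left(-10224\right) \frac{1}{10116} + 21495 = - \frac{284}{281} + 21495 = \frac{6039811}{281}$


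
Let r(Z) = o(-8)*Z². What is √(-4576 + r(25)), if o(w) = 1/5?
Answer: I*√4451 ≈ 66.716*I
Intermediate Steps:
o(w) = ⅕
r(Z) = Z²/5
√(-4576 + r(25)) = √(-4576 + (⅕)*25²) = √(-4576 + (⅕)*625) = √(-4576 + 125) = √(-4451) = I*√4451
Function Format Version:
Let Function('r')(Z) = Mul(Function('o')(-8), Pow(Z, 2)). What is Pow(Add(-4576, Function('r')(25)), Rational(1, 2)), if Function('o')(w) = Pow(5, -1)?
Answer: Mul(I, Pow(4451, Rational(1, 2))) ≈ Mul(66.716, I)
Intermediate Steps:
Function('o')(w) = Rational(1, 5)
Function('r')(Z) = Mul(Rational(1, 5), Pow(Z, 2))
Pow(Add(-4576, Function('r')(25)), Rational(1, 2)) = Pow(Add(-4576, Mul(Rational(1, 5), Pow(25, 2))), Rational(1, 2)) = Pow(Add(-4576, Mul(Rational(1, 5), 625)), Rational(1, 2)) = Pow(Add(-4576, 125), Rational(1, 2)) = Pow(-4451, Rational(1, 2)) = Mul(I, Pow(4451, Rational(1, 2)))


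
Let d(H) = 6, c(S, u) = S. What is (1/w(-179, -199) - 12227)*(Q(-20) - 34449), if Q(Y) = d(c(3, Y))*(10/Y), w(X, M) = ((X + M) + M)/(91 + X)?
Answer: 243055104732/577 ≈ 4.2124e+8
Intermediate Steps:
w(X, M) = (X + 2*M)/(91 + X) (w(X, M) = ((M + X) + M)/(91 + X) = (X + 2*M)/(91 + X))
Q(Y) = 60/Y (Q(Y) = 6*(10/Y) = 60/Y)
(1/w(-179, -199) - 12227)*(Q(-20) - 34449) = (1/((-179 + 2*(-199))/(91 - 179)) - 12227)*(60/(-20) - 34449) = (1/((-179 - 398)/(-88)) - 12227)*(60*(-1/20) - 34449) = (1/(-1/88*(-577)) - 12227)*(-3 - 34449) = (1/(577/88) - 12227)*(-34452) = (88/577 - 12227)*(-34452) = -7054891/577*(-34452) = 243055104732/577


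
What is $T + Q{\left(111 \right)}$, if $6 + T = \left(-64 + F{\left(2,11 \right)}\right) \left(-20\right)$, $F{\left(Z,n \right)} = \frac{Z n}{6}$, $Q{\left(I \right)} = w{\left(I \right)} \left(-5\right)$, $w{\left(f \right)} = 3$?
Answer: $\frac{3557}{3} \approx 1185.7$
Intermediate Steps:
$Q{\left(I \right)} = -15$ ($Q{\left(I \right)} = 3 \left(-5\right) = -15$)
$F{\left(Z,n \right)} = \frac{Z n}{6}$ ($F{\left(Z,n \right)} = Z n \frac{1}{6} = \frac{Z n}{6}$)
$T = \frac{3602}{3}$ ($T = -6 + \left(-64 + \frac{1}{6} \cdot 2 \cdot 11\right) \left(-20\right) = -6 + \left(-64 + \frac{11}{3}\right) \left(-20\right) = -6 - - \frac{3620}{3} = -6 + \frac{3620}{3} = \frac{3602}{3} \approx 1200.7$)
$T + Q{\left(111 \right)} = \frac{3602}{3} - 15 = \frac{3557}{3}$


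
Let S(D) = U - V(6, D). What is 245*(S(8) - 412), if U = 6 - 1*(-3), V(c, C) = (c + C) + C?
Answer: -104125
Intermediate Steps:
V(c, C) = c + 2*C (V(c, C) = (C + c) + C = c + 2*C)
U = 9 (U = 6 + 3 = 9)
S(D) = 3 - 2*D (S(D) = 9 - (6 + 2*D) = 9 + (-6 - 2*D) = 3 - 2*D)
245*(S(8) - 412) = 245*((3 - 2*8) - 412) = 245*((3 - 16) - 412) = 245*(-13 - 412) = 245*(-425) = -104125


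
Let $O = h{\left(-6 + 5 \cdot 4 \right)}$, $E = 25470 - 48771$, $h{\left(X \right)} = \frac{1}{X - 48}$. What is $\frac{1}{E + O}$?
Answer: $- \frac{34}{792235} \approx -4.2917 \cdot 10^{-5}$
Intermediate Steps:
$h{\left(X \right)} = \frac{1}{-48 + X}$ ($h{\left(X \right)} = \frac{1}{X - 48} = \frac{1}{-48 + X}$)
$E = -23301$ ($E = 25470 - 48771 = -23301$)
$O = - \frac{1}{34}$ ($O = \frac{1}{-48 + \left(-6 + 5 \cdot 4\right)} = \frac{1}{-48 + \left(-6 + 20\right)} = \frac{1}{-48 + 14} = \frac{1}{-34} = - \frac{1}{34} \approx -0.029412$)
$\frac{1}{E + O} = \frac{1}{-23301 - \frac{1}{34}} = \frac{1}{- \frac{792235}{34}} = - \frac{34}{792235}$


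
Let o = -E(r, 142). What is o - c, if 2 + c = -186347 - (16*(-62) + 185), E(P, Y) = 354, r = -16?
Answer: 185188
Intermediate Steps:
o = -354 (o = -1*354 = -354)
c = -185542 (c = -2 + (-186347 - (16*(-62) + 185)) = -2 + (-186347 - (-992 + 185)) = -2 + (-186347 - 1*(-807)) = -2 + (-186347 + 807) = -2 - 185540 = -185542)
o - c = -354 - 1*(-185542) = -354 + 185542 = 185188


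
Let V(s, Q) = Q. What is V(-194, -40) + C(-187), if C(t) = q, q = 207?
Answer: 167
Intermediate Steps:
C(t) = 207
V(-194, -40) + C(-187) = -40 + 207 = 167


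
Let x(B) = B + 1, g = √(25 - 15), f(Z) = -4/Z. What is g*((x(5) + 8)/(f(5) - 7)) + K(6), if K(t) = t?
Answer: 6 - 70*√10/39 ≈ 0.32412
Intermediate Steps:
g = √10 ≈ 3.1623
x(B) = 1 + B
g*((x(5) + 8)/(f(5) - 7)) + K(6) = √10*(((1 + 5) + 8)/(-4/5 - 7)) + 6 = √10*((6 + 8)/(-4*⅕ - 7)) + 6 = √10*(14/(-⅘ - 7)) + 6 = √10*(14/(-39/5)) + 6 = √10*(14*(-5/39)) + 6 = √10*(-70/39) + 6 = -70*√10/39 + 6 = 6 - 70*√10/39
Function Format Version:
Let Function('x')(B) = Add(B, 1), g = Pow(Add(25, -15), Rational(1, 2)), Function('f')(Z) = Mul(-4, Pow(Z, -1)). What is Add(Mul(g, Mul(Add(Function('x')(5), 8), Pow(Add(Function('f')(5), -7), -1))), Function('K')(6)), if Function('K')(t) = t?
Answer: Add(6, Mul(Rational(-70, 39), Pow(10, Rational(1, 2)))) ≈ 0.32412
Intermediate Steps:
g = Pow(10, Rational(1, 2)) ≈ 3.1623
Function('x')(B) = Add(1, B)
Add(Mul(g, Mul(Add(Function('x')(5), 8), Pow(Add(Function('f')(5), -7), -1))), Function('K')(6)) = Add(Mul(Pow(10, Rational(1, 2)), Mul(Add(Add(1, 5), 8), Pow(Add(Mul(-4, Pow(5, -1)), -7), -1))), 6) = Add(Mul(Pow(10, Rational(1, 2)), Mul(Add(6, 8), Pow(Add(Mul(-4, Rational(1, 5)), -7), -1))), 6) = Add(Mul(Pow(10, Rational(1, 2)), Mul(14, Pow(Add(Rational(-4, 5), -7), -1))), 6) = Add(Mul(Pow(10, Rational(1, 2)), Mul(14, Pow(Rational(-39, 5), -1))), 6) = Add(Mul(Pow(10, Rational(1, 2)), Mul(14, Rational(-5, 39))), 6) = Add(Mul(Pow(10, Rational(1, 2)), Rational(-70, 39)), 6) = Add(Mul(Rational(-70, 39), Pow(10, Rational(1, 2))), 6) = Add(6, Mul(Rational(-70, 39), Pow(10, Rational(1, 2))))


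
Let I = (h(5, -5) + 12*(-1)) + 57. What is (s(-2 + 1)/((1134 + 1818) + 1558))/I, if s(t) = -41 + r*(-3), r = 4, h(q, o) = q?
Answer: -53/225500 ≈ -0.00023503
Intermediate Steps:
I = 50 (I = (5 + 12*(-1)) + 57 = (5 - 12) + 57 = -7 + 57 = 50)
s(t) = -53 (s(t) = -41 + 4*(-3) = -41 - 12 = -53)
(s(-2 + 1)/((1134 + 1818) + 1558))/I = -53/((1134 + 1818) + 1558)/50 = -53/(2952 + 1558)*(1/50) = -53/4510*(1/50) = -53*1/4510*(1/50) = -53/4510*1/50 = -53/225500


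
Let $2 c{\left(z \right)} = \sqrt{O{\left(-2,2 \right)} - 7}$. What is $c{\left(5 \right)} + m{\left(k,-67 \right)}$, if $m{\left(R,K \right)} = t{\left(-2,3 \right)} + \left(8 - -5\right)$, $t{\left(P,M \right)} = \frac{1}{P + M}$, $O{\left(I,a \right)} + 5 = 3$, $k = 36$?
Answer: $14 + \frac{3 i}{2} \approx 14.0 + 1.5 i$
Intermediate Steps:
$O{\left(I,a \right)} = -2$ ($O{\left(I,a \right)} = -5 + 3 = -2$)
$t{\left(P,M \right)} = \frac{1}{M + P}$
$m{\left(R,K \right)} = 14$ ($m{\left(R,K \right)} = \frac{1}{3 - 2} + \left(8 - -5\right) = 1^{-1} + \left(8 + 5\right) = 1 + 13 = 14$)
$c{\left(z \right)} = \frac{3 i}{2}$ ($c{\left(z \right)} = \frac{\sqrt{-2 - 7}}{2} = \frac{\sqrt{-9}}{2} = \frac{3 i}{2}$)
$c{\left(5 \right)} + m{\left(k,-67 \right)} = \frac{3 i}{2} + 14 = 14 + \frac{3 i}{2}$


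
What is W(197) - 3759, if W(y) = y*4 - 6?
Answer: -2977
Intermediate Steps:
W(y) = -6 + 4*y (W(y) = 4*y - 6 = -6 + 4*y)
W(197) - 3759 = (-6 + 4*197) - 3759 = (-6 + 788) - 3759 = 782 - 3759 = -2977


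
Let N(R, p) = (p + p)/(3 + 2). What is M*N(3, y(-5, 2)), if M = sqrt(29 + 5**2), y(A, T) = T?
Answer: 12*sqrt(6)/5 ≈ 5.8788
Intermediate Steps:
N(R, p) = 2*p/5 (N(R, p) = (2*p)/5 = (2*p)*(1/5) = 2*p/5)
M = 3*sqrt(6) (M = sqrt(29 + 25) = sqrt(54) = 3*sqrt(6) ≈ 7.3485)
M*N(3, y(-5, 2)) = (3*sqrt(6))*((2/5)*2) = (3*sqrt(6))*(4/5) = 12*sqrt(6)/5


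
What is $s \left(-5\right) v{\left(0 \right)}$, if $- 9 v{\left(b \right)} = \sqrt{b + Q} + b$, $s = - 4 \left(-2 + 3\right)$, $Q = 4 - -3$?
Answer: $- \frac{20 \sqrt{7}}{9} \approx -5.8794$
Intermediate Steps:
$Q = 7$ ($Q = 4 + 3 = 7$)
$s = -4$ ($s = \left(-4\right) 1 = -4$)
$v{\left(b \right)} = - \frac{b}{9} - \frac{\sqrt{7 + b}}{9}$ ($v{\left(b \right)} = - \frac{\sqrt{b + 7} + b}{9} = - \frac{\sqrt{7 + b} + b}{9} = - \frac{b + \sqrt{7 + b}}{9} = - \frac{b}{9} - \frac{\sqrt{7 + b}}{9}$)
$s \left(-5\right) v{\left(0 \right)} = \left(-4\right) \left(-5\right) \left(\left(- \frac{1}{9}\right) 0 - \frac{\sqrt{7 + 0}}{9}\right) = 20 \left(0 - \frac{\sqrt{7}}{9}\right) = 20 \left(- \frac{\sqrt{7}}{9}\right) = - \frac{20 \sqrt{7}}{9}$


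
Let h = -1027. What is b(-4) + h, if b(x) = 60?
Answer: -967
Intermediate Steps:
b(-4) + h = 60 - 1027 = -967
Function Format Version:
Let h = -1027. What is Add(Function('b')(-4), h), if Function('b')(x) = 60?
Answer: -967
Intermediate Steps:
Add(Function('b')(-4), h) = Add(60, -1027) = -967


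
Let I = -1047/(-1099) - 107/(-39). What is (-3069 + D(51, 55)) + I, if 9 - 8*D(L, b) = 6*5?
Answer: -1051955945/342888 ≈ -3067.9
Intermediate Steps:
I = 158426/42861 (I = -1047*(-1/1099) - 107*(-1/39) = 1047/1099 + 107/39 = 158426/42861 ≈ 3.6963)
D(L, b) = -21/8 (D(L, b) = 9/8 - 3*5/4 = 9/8 - 1/8*30 = 9/8 - 15/4 = -21/8)
(-3069 + D(51, 55)) + I = (-3069 - 21/8) + 158426/42861 = -24573/8 + 158426/42861 = -1051955945/342888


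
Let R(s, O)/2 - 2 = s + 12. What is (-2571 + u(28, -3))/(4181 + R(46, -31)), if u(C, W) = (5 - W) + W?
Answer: -2566/4301 ≈ -0.59661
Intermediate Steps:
R(s, O) = 28 + 2*s (R(s, O) = 4 + 2*(s + 12) = 4 + 2*(12 + s) = 4 + (24 + 2*s) = 28 + 2*s)
u(C, W) = 5
(-2571 + u(28, -3))/(4181 + R(46, -31)) = (-2571 + 5)/(4181 + (28 + 2*46)) = -2566/(4181 + (28 + 92)) = -2566/(4181 + 120) = -2566/4301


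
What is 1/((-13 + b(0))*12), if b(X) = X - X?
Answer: -1/156 ≈ -0.0064103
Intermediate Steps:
b(X) = 0
1/((-13 + b(0))*12) = 1/((-13 + 0)*12) = 1/(-13*12) = 1/(-156) = -1/156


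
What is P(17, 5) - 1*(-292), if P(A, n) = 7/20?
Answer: 5847/20 ≈ 292.35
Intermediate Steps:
P(A, n) = 7/20 (P(A, n) = 7*(1/20) = 7/20)
P(17, 5) - 1*(-292) = 7/20 - 1*(-292) = 7/20 + 292 = 5847/20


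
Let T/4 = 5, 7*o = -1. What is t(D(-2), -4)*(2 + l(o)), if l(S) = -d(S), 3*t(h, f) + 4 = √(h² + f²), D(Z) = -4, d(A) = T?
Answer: 24 - 24*√2 ≈ -9.9411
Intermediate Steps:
o = -⅐ (o = (⅐)*(-1) = -⅐ ≈ -0.14286)
T = 20 (T = 4*5 = 20)
d(A) = 20
t(h, f) = -4/3 + √(f² + h²)/3 (t(h, f) = -4/3 + √(h² + f²)/3 = -4/3 + √(f² + h²)/3)
l(S) = -20 (l(S) = -1*20 = -20)
t(D(-2), -4)*(2 + l(o)) = (-4/3 + √((-4)² + (-4)²)/3)*(2 - 20) = (-4/3 + √(16 + 16)/3)*(-18) = (-4/3 + √32/3)*(-18) = (-4/3 + (4*√2)/3)*(-18) = (-4/3 + 4*√2/3)*(-18) = 24 - 24*√2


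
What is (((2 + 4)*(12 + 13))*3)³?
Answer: 91125000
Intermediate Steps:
(((2 + 4)*(12 + 13))*3)³ = ((6*25)*3)³ = (150*3)³ = 450³ = 91125000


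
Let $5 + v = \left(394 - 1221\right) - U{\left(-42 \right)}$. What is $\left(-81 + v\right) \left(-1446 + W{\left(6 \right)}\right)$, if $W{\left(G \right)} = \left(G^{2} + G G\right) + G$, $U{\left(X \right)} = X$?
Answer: $1191528$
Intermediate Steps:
$W{\left(G \right)} = G + 2 G^{2}$ ($W{\left(G \right)} = \left(G^{2} + G^{2}\right) + G = 2 G^{2} + G = G + 2 G^{2}$)
$v = -790$ ($v = -5 + \left(\left(394 - 1221\right) - -42\right) = -5 + \left(-827 + 42\right) = -5 - 785 = -790$)
$\left(-81 + v\right) \left(-1446 + W{\left(6 \right)}\right) = \left(-81 - 790\right) \left(-1446 + 6 \left(1 + 2 \cdot 6\right)\right) = - 871 \left(-1446 + 6 \left(1 + 12\right)\right) = - 871 \left(-1446 + 6 \cdot 13\right) = - 871 \left(-1446 + 78\right) = \left(-871\right) \left(-1368\right) = 1191528$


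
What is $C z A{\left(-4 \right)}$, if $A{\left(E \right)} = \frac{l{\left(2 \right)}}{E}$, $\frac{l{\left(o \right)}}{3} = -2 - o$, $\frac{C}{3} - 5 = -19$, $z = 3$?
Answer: $-378$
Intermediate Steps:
$C = -42$ ($C = 15 + 3 \left(-19\right) = 15 - 57 = -42$)
$l{\left(o \right)} = -6 - 3 o$ ($l{\left(o \right)} = 3 \left(-2 - o\right) = -6 - 3 o$)
$A{\left(E \right)} = - \frac{12}{E}$ ($A{\left(E \right)} = \frac{-6 - 6}{E} = - \frac{12}{E}$)
$C z A{\left(-4 \right)} = \left(-42\right) 3 \left(- \frac{12}{-4}\right) = - 126 \left(\left(-12\right) \left(- \frac{1}{4}\right)\right) = \left(-126\right) 3 = -378$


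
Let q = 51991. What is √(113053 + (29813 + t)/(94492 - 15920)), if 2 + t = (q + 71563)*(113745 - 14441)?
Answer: √415493382414149/39286 ≈ 518.85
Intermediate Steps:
t = 12269406414 (t = -2 + (51991 + 71563)*(113745 - 14441) = -2 + 123554*99304 = -2 + 12269406416 = 12269406414)
√(113053 + (29813 + t)/(94492 - 15920)) = √(113053 + (29813 + 12269406414)/(94492 - 15920)) = √(113053 + 12269436227/78572) = √(21152236543/78572) = √415493382414149/39286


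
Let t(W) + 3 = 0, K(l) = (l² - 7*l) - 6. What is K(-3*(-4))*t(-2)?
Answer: -162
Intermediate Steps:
K(l) = -6 + l² - 7*l
t(W) = -3 (t(W) = -3 + 0 = -3)
K(-3*(-4))*t(-2) = (-6 + (-3*(-4))² - (-21)*(-4))*(-3) = (-6 + 12² - 7*12)*(-3) = (-6 + 144 - 84)*(-3) = 54*(-3) = -162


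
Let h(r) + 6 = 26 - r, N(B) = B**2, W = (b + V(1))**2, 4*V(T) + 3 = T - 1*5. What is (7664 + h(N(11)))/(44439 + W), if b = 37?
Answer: 40336/243635 ≈ 0.16556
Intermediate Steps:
V(T) = -2 + T/4 (V(T) = -3/4 + (T - 1*5)/4 = -3/4 + (T - 5)/4 = -3/4 + (-5 + T)/4 = -3/4 + (-5/4 + T/4) = -2 + T/4)
W = 19881/16 (W = (37 + (-2 + (1/4)*1))**2 = (37 + (-2 + 1/4))**2 = (37 - 7/4)**2 = (141/4)**2 = 19881/16 ≈ 1242.6)
h(r) = 20 - r (h(r) = -6 + (26 - r) = 20 - r)
(7664 + h(N(11)))/(44439 + W) = (7664 + (20 - 1*11**2))/(44439 + 19881/16) = (7664 + (20 - 1*121))/(730905/16) = (7664 + (20 - 121))*(16/730905) = (7664 - 101)*(16/730905) = 7563*(16/730905) = 40336/243635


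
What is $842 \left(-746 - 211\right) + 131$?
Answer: $-805663$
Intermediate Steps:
$842 \left(-746 - 211\right) + 131 = 842 \left(-957\right) + 131 = -805794 + 131 = -805663$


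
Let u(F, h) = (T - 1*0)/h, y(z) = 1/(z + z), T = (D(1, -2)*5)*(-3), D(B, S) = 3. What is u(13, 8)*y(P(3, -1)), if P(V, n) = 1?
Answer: -45/16 ≈ -2.8125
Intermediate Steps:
T = -45 (T = (3*5)*(-3) = 15*(-3) = -45)
y(z) = 1/(2*z)
u(F, h) = -45/h (u(F, h) = (-45 - 1*0)/h = (-45 + 0)/h = -45/h)
u(13, 8)*y(P(3, -1)) = (-45/8)*((½)/1) = (-45*⅛)*((½)*1) = -45/8*½ = -45/16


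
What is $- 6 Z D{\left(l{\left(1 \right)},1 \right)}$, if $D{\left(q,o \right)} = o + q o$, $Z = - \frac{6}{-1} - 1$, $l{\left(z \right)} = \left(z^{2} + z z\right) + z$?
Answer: $-120$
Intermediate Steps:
$l{\left(z \right)} = z + 2 z^{2}$ ($l{\left(z \right)} = \left(z^{2} + z^{2}\right) + z = 2 z^{2} + z = z + 2 z^{2}$)
$Z = 5$ ($Z = - 6 \left(-1\right) - 1 = \left(-1\right) \left(-6\right) - 1 = 6 - 1 = 5$)
$D{\left(q,o \right)} = o + o q$
$- 6 Z D{\left(l{\left(1 \right)},1 \right)} = \left(-6\right) 5 \cdot 1 \left(1 + 1 \left(1 + 2 \cdot 1\right)\right) = - 30 \cdot 1 \left(1 + 1 \left(1 + 2\right)\right) = - 30 \cdot 1 \left(1 + 1 \cdot 3\right) = - 30 \cdot 1 \left(1 + 3\right) = - 30 \cdot 1 \cdot 4 = \left(-30\right) 4 = -120$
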